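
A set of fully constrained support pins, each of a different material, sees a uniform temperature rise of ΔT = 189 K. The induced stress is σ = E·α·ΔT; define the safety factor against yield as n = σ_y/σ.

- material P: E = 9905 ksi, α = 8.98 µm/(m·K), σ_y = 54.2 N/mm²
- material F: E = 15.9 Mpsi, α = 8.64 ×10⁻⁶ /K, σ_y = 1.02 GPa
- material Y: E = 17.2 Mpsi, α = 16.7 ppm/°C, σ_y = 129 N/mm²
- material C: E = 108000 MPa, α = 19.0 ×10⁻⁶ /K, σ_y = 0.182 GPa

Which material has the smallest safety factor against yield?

material Y

Converting E to GPa, α to ×10⁻⁶/K, σ_y to MPa, then σ and n for each:
  material P: E = 68.29, α = 8.98, σ_y = 54.20 → σ = 116 MPa, n = 0.468
  material F: E = 109.6, α = 8.64, σ_y = 1020 → σ = 179 MPa, n = 5.70
  material Y: E = 118.6, α = 16.7, σ_y = 129.0 → σ = 374 MPa, n = 0.345
  material C: E = 108.0, α = 19.0, σ_y = 182.0 → σ = 388 MPa, n = 0.469
Smallest n: material Y with n = 0.345.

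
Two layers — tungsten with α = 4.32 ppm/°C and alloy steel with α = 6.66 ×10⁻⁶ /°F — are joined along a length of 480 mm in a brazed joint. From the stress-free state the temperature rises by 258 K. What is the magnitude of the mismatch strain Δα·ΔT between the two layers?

alloy steel: α = 6.66×10⁻⁶/°F × 9/5 = 12.0×10⁻⁶/K.
Δα = |4.32 − 12.0|×10⁻⁶/K = 7.67×10⁻⁶/K.
Mismatch strain = Δα·ΔT = 7.67×10⁻⁶ × 258.0 = 1.98×10⁻³.

1.98×10⁻³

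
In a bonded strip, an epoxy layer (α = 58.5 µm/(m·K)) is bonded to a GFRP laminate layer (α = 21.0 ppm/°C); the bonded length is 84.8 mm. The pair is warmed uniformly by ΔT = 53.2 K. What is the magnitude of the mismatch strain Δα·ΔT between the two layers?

1.99×10⁻³

Δα = |58.5 − 21.0|×10⁻⁶/K = 37.5×10⁻⁶/K.
Mismatch strain = Δα·ΔT = 37.5×10⁻⁶ × 53.2 = 1.99×10⁻³.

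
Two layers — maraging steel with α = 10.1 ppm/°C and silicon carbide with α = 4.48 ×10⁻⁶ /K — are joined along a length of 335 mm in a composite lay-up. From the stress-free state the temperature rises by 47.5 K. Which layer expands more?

maraging steel

α(maraging steel) = 10.1×10⁻⁶/K vs α(silicon carbide) = 4.48×10⁻⁶/K.
Higher α expands more for the same ΔT: maraging steel.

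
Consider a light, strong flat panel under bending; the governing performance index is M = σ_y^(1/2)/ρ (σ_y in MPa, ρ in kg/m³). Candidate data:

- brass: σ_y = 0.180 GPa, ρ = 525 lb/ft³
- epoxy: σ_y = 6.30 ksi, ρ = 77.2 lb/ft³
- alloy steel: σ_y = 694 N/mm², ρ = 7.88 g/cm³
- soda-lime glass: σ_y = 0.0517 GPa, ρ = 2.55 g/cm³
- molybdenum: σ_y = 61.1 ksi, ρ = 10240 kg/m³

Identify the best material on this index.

Convert each candidate to consistent units, then evaluate M:
  brass: σ_y = 180.0 MPa, ρ = 8410 kg/m³
  epoxy: σ_y = 43.44 MPa, ρ = 1237 kg/m³
  alloy steel: σ_y = 694.0 MPa, ρ = 7880 kg/m³
  soda-lime glass: σ_y = 51.70 MPa, ρ = 2550 kg/m³
  molybdenum: σ_y = 421.3 MPa, ρ = 10240 kg/m³
  epoxy: M = 5.33×10⁻³
  alloy steel: M = 3.34×10⁻³
  soda-lime glass: M = 2.82×10⁻³
  molybdenum: M = 2.00×10⁻³
  brass: M = 1.60×10⁻³
Highest index: epoxy.

epoxy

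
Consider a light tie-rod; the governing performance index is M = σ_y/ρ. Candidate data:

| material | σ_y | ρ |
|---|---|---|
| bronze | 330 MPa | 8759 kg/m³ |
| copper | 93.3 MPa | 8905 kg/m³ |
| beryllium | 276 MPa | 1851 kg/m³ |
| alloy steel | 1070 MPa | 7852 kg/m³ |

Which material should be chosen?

Per-candidate index values:
  beryllium: M = 149 kN·m/kg
  alloy steel: M = 136 kN·m/kg
  bronze: M = 37.7 kN·m/kg
  copper: M = 10.5 kN·m/kg
Beryllium has the largest M.

beryllium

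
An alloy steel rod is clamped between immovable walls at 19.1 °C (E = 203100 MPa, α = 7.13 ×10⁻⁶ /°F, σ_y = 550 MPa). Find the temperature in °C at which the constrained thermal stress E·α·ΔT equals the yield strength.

230 °C

E = 203100 MPa = 203.1 GPa.
α = 7.13×10⁻⁶/°F × 9/5 = 12.8×10⁻⁶/K.
E·α·ΔT = 550.0 MPa ⇒ ΔT = 550.0 / (203.1×10³ × 12.8×10⁻⁶) = 211.0 K.
T = 19.1 + 211.0 = 230.1 °C.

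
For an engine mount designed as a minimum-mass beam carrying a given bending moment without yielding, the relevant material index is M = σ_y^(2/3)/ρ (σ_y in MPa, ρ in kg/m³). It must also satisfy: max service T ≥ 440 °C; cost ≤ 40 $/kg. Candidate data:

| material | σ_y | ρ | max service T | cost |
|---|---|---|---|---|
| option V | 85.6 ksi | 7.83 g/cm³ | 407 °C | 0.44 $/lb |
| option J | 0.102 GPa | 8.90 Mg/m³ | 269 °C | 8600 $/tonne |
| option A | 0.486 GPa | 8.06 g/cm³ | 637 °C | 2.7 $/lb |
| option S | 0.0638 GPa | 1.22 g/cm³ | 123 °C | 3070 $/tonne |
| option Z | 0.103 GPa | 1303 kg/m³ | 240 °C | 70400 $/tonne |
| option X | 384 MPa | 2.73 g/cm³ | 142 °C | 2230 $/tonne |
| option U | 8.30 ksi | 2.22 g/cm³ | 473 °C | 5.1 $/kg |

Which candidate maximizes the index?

option A

Screen on constraints: max service T ≥ 440 °C; cost ≤ 40 $/kg. Survivors: option A, option U.
Normalizing units and computing the index:
  option A: σ_y = 486.0 MPa, ρ = 8060 kg/m³
  option U: σ_y = 57.23 MPa, ρ = 2220 kg/m³
  option A: M = 7.67×10⁻³
  option U: M = 6.69×10⁻³
Highest index: option A.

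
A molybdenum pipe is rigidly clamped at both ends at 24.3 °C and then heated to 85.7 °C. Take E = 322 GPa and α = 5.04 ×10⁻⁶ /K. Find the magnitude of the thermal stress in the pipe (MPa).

99.6 MPa

ΔT = 61.40 K. Constrained thermal stress σ = E·α·ΔT = 322.0×10³ MPa × 5.04×10⁻⁶ × 61.40 = 99.6 MPa (compressive).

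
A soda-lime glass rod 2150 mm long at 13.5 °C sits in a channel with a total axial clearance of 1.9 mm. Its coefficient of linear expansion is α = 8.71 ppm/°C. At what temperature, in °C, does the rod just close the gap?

115 °C

α·L₀·ΔT = 1.9 mm ⇒ ΔT = 1.9 / (8.71×10⁻⁶ × 2150.0) = 101.5 K.
T = 13.5 + 101.5 = 115.0 °C.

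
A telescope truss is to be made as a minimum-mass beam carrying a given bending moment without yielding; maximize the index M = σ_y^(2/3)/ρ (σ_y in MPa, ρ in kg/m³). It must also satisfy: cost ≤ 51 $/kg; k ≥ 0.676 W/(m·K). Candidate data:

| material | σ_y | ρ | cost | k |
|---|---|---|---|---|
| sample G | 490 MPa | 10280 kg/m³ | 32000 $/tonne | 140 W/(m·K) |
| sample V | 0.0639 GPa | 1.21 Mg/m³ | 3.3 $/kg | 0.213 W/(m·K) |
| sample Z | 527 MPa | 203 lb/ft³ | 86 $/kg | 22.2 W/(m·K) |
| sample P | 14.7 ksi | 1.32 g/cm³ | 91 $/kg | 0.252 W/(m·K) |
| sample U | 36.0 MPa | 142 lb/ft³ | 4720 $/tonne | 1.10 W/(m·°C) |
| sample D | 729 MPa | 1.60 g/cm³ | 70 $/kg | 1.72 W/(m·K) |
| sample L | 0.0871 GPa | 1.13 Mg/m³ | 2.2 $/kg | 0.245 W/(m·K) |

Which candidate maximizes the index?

sample G

Screen on constraints: cost ≤ 51 $/kg; k ≥ 0.676 W/(m·K). Survivors: sample G, sample U.
Normalizing units and computing the index:
  sample G: σ_y = 490.0 MPa, ρ = 10280 kg/m³
  sample U: σ_y = 36.00 MPa, ρ = 2275 kg/m³
  sample G: M = 6.05×10⁻³
  sample U: M = 4.79×10⁻³
Highest index: sample G.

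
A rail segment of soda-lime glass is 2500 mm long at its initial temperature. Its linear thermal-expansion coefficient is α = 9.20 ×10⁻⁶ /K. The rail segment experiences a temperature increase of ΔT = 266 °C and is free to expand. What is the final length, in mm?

2506.1 mm

ΔL = α·L₀·ΔT = 9.20×10⁻⁶ × 2500 mm × 266.0 K = 6.12 mm.
L = L₀ + ΔL = 2500 + 6.12 = 2506.1 mm.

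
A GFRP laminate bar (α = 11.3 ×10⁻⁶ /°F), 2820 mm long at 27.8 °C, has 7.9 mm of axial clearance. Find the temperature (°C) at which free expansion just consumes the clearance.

166 °C

α = 11.3×10⁻⁶/°F × 9/5 = 20.3×10⁻⁶/K.
α·L₀·ΔT = 7.9 mm ⇒ ΔT = 7.9 / (20.3×10⁻⁶ × 2820.0) = 137.7 K.
T = 27.8 + 137.7 = 165.5 °C.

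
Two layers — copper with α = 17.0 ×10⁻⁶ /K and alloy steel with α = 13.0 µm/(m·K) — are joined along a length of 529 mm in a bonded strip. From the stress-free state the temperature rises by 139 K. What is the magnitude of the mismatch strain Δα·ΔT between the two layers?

5.56×10⁻⁴

Δα = |17.0 − 13.0|×10⁻⁶/K = 4.00×10⁻⁶/K.
Mismatch strain = Δα·ΔT = 4.00×10⁻⁶ × 139.0 = 5.56×10⁻⁴.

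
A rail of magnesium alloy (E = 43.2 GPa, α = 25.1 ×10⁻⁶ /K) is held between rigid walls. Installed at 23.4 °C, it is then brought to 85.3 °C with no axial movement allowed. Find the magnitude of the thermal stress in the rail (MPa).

ΔT = 61.90 K. Constrained thermal stress σ = E·α·ΔT = 43.20×10³ MPa × 25.1×10⁻⁶ × 61.90 = 67.1 MPa (compressive).

67.1 MPa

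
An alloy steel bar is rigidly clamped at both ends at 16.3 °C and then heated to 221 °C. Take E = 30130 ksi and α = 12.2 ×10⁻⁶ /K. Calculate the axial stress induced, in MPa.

519 MPa

E = 30130 ksi = 207.7 GPa.
ΔT = 204.7 K. Constrained thermal stress σ = E·α·ΔT = 207.7×10³ MPa × 12.2×10⁻⁶ × 204.7 = 519 MPa (compressive).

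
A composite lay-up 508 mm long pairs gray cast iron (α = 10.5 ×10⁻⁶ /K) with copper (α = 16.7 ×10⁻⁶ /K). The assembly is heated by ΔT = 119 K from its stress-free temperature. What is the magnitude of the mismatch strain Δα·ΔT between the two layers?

7.38×10⁻⁴

Δα = |10.5 − 16.7|×10⁻⁶/K = 6.20×10⁻⁶/K.
Mismatch strain = Δα·ΔT = 6.20×10⁻⁶ × 119.0 = 7.38×10⁻⁴.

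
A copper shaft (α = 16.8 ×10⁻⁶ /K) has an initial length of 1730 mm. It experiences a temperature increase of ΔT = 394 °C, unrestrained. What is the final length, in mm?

ΔL = α·L₀·ΔT = 16.8×10⁻⁶ × 1730 mm × 394.0 K = 11.5 mm.
L = L₀ + ΔL = 1730 + 11.5 = 1741.5 mm.

1741.5 mm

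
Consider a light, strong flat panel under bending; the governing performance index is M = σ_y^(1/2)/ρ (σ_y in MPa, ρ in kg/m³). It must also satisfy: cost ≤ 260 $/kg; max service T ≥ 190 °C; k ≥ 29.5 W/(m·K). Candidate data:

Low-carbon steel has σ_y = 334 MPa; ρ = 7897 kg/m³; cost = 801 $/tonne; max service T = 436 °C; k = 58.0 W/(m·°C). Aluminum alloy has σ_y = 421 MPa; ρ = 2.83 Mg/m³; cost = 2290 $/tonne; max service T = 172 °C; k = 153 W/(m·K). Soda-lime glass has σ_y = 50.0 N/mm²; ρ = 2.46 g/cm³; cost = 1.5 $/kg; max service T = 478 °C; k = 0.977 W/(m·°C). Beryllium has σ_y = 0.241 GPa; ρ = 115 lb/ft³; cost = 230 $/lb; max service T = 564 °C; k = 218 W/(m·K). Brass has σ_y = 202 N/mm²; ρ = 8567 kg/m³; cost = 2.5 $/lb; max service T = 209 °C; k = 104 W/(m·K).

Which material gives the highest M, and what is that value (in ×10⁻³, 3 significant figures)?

Screen on constraints: cost ≤ 260 $/kg; max service T ≥ 190 °C; k ≥ 29.5 W/(m·K). Survivors: low-carbon steel, brass.
Convert each candidate to consistent units, then evaluate M:
  low-carbon steel: σ_y = 334.0 MPa, ρ = 7897 kg/m³
  brass: σ_y = 202.0 MPa, ρ = 8567 kg/m³
  low-carbon steel: M = 2.31×10⁻³
  brass: M = 1.66×10⁻³
Highest index: low-carbon steel.

low-carbon steel, M = 2.31×10⁻³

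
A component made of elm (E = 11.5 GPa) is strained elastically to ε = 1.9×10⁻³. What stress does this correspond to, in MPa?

21.9 MPa

σ = E·ε = 11500 MPa × 1.9×10⁻³ = 21.9 MPa.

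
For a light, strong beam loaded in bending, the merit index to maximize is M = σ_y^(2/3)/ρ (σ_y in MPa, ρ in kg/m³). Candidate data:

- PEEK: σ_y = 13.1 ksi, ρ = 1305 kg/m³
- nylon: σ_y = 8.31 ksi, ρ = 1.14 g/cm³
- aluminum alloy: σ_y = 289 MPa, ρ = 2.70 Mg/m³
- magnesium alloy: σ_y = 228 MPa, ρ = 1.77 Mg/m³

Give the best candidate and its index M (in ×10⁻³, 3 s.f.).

After converting to SI:
  PEEK: σ_y = 90.32 MPa, ρ = 1305 kg/m³
  nylon: σ_y = 57.30 MPa, ρ = 1140 kg/m³
  aluminum alloy: σ_y = 289.0 MPa, ρ = 2700 kg/m³
  magnesium alloy: σ_y = 228.0 MPa, ρ = 1770 kg/m³
  magnesium alloy: M = 21.1×10⁻³
  aluminum alloy: M = 16.2×10⁻³
  PEEK: M = 15.4×10⁻³
  nylon: M = 13.0×10⁻³
Magnesium alloy has the largest M.

magnesium alloy, M = 21.1×10⁻³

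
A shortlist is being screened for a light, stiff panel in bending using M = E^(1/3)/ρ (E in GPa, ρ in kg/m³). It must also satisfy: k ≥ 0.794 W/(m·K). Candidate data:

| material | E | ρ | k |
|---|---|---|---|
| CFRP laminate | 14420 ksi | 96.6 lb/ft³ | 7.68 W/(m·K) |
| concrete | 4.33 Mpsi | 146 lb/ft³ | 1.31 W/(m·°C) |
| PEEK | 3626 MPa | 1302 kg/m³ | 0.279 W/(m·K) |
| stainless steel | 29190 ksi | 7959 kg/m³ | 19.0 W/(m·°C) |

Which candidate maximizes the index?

CFRP laminate

Screen on constraints: k ≥ 0.794 W/(m·K). Survivors: CFRP laminate, concrete, stainless steel.
Normalizing units and computing the index:
  CFRP laminate: E = 99.42 GPa, ρ = 1547 kg/m³
  concrete: E = 29.85 GPa, ρ = 2339 kg/m³
  stainless steel: E = 201.3 GPa, ρ = 7959 kg/m³
  CFRP laminate: M = 2.99×10⁻³
  concrete: M = 1.33×10⁻³
  stainless steel: M = 0.736×10⁻³
CFRP laminate has the largest M.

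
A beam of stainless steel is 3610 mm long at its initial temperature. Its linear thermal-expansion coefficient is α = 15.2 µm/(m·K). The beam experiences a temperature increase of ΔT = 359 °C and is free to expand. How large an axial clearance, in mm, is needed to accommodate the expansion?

ΔL = α·L₀·ΔT = 15.2×10⁻⁶ × 3610 mm × 359.0 K = 19.7 mm.

19.7 mm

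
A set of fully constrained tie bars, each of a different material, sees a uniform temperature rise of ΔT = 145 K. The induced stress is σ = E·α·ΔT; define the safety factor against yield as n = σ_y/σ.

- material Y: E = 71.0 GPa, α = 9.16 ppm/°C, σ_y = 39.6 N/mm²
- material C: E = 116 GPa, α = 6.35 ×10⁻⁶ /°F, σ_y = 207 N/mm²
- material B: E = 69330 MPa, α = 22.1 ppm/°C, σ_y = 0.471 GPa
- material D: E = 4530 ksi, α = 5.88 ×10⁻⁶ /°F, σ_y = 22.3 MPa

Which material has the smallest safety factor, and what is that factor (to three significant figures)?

With everything in SI (GPa, ×10⁻⁶/K, MPa):
  material Y: E = 71.00, α = 9.16, σ_y = 39.60 → σ = 94.3 MPa, n = 0.420
  material C: E = 116.0, α = 11.4, σ_y = 207.0 → σ = 192 MPa, n = 1.08
  material B: E = 69.33, α = 22.1, σ_y = 471.0 → σ = 222 MPa, n = 2.12
  material D: E = 31.23, α = 10.6, σ_y = 22.30 → σ = 47.9 MPa, n = 0.465
Smallest n: material Y with n = 0.420.

material Y, n = 0.420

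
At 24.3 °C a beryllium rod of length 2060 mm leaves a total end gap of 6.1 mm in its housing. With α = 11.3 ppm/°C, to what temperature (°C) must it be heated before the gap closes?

α·L₀·ΔT = 6.1 mm ⇒ ΔT = 6.1 / (11.3×10⁻⁶ × 2060.0) = 262.1 K.
T = 24.3 + 262.1 = 286.4 °C.

286 °C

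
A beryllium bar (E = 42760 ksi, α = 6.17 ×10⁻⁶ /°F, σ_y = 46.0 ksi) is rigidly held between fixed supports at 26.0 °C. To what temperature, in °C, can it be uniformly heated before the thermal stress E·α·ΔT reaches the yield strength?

123 °C

E = 42760 ksi = 294.8 GPa.
α = 6.17×10⁻⁶/°F × 9/5 = 11.1×10⁻⁶/K.
σ_y = 46.0 ksi = 317.2 MPa.
E·α·ΔT = 317.2 MPa ⇒ ΔT = 317.2 / (294.8×10³ × 11.1×10⁻⁶) = 96.86 K.
T = 26.0 + 96.86 = 122.9 °C.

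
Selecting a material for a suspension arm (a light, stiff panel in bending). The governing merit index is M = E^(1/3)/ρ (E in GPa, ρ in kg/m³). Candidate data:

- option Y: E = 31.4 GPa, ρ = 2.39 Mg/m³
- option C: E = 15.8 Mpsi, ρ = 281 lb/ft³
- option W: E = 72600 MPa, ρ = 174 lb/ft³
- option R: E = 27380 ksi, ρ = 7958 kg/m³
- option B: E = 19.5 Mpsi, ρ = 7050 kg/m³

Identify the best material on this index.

option W

After converting to SI:
  option Y: E = 31.40 GPa, ρ = 2390 kg/m³
  option C: E = 108.9 GPa, ρ = 4501 kg/m³
  option W: E = 72.60 GPa, ρ = 2787 kg/m³
  option R: E = 188.8 GPa, ρ = 7958 kg/m³
  option B: E = 134.4 GPa, ρ = 7050 kg/m³
  option W: M = 1.50×10⁻³
  option Y: M = 1.32×10⁻³
  option C: M = 1.06×10⁻³
  option B: M = 0.727×10⁻³
  option R: M = 0.721×10⁻³
The maximum is for option W.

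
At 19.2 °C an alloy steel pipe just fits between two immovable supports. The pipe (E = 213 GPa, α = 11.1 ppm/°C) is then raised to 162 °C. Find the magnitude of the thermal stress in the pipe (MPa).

ΔT = 142.8 K. Constrained thermal stress σ = E·α·ΔT = 213.0×10³ MPa × 11.1×10⁻⁶ × 142.8 = 338 MPa (compressive).

338 MPa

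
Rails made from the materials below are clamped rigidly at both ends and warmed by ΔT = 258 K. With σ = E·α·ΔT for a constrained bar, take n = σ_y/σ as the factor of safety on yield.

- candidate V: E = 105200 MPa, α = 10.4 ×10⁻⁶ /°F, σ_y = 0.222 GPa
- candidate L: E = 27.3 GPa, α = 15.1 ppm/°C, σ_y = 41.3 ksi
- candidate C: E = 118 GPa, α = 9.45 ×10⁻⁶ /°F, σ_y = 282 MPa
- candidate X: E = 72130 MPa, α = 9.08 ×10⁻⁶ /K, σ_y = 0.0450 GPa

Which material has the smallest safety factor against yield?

Converting E to GPa, α to ×10⁻⁶/K, σ_y to MPa, then σ and n for each:
  candidate V: E = 105.2, α = 18.7, σ_y = 222.0 → σ = 508 MPa, n = 0.437
  candidate L: E = 27.30, α = 15.1, σ_y = 284.8 → σ = 106 MPa, n = 2.68
  candidate C: E = 118.0, α = 17.0, σ_y = 282.0 → σ = 518 MPa, n = 0.545
  candidate X: E = 72.13, α = 9.08, σ_y = 45.00 → σ = 169 MPa, n = 0.266
The minimum is candidate X at n = 0.266.

candidate X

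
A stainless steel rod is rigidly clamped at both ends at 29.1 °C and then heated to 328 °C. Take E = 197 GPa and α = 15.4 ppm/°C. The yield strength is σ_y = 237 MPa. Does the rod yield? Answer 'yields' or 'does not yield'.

yields

ΔT = 298.9 K. Constrained thermal stress σ = E·α·ΔT = 197.0×10³ MPa × 15.4×10⁻⁶ × 298.9 = 907 MPa (compressive).
Compare to σ_y = 237 MPa: σ ≥ σ_y, so it yields.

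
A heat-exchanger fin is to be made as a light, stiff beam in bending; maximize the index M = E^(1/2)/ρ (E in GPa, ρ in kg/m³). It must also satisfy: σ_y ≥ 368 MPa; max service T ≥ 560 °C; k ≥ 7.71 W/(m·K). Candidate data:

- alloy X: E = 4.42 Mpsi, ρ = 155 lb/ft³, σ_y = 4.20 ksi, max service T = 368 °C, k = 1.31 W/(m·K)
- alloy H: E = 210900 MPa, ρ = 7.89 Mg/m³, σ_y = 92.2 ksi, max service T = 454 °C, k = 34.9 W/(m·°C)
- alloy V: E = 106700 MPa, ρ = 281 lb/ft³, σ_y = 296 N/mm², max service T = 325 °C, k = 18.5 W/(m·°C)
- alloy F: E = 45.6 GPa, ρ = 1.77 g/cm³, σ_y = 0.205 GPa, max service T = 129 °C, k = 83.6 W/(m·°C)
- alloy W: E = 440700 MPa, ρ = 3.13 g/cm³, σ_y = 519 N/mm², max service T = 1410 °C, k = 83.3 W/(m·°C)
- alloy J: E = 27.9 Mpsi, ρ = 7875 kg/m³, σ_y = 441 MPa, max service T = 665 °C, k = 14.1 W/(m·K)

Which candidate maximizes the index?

Screen on constraints: σ_y ≥ 368 MPa; max service T ≥ 560 °C; k ≥ 7.71 W/(m·K). Survivors: alloy W, alloy J.
Normalizing units and computing the index:
  alloy W: E = 440.7 GPa, ρ = 3130 kg/m³
  alloy J: E = 192.4 GPa, ρ = 7875 kg/m³
  alloy W: M = 6.71×10⁻³
  alloy J: M = 1.76×10⁻³
Highest index: alloy W.

alloy W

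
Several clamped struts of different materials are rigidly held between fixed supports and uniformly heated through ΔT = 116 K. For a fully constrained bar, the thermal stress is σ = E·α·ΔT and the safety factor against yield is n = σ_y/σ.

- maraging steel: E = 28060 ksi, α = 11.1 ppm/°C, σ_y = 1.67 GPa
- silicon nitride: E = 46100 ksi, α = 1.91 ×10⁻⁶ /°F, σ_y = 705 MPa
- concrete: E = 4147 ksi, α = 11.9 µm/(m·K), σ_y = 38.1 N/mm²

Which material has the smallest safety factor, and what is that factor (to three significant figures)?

With everything in SI (GPa, ×10⁻⁶/K, MPa):
  maraging steel: E = 193.5, α = 11.1, σ_y = 1670 → σ = 249 MPa, n = 6.70
  silicon nitride: E = 317.8, α = 3.44, σ_y = 705.0 → σ = 127 MPa, n = 5.56
  concrete: E = 28.59, α = 11.9, σ_y = 38.10 → σ = 39.5 MPa, n = 0.965
The minimum is concrete at n = 0.965.

concrete, n = 0.965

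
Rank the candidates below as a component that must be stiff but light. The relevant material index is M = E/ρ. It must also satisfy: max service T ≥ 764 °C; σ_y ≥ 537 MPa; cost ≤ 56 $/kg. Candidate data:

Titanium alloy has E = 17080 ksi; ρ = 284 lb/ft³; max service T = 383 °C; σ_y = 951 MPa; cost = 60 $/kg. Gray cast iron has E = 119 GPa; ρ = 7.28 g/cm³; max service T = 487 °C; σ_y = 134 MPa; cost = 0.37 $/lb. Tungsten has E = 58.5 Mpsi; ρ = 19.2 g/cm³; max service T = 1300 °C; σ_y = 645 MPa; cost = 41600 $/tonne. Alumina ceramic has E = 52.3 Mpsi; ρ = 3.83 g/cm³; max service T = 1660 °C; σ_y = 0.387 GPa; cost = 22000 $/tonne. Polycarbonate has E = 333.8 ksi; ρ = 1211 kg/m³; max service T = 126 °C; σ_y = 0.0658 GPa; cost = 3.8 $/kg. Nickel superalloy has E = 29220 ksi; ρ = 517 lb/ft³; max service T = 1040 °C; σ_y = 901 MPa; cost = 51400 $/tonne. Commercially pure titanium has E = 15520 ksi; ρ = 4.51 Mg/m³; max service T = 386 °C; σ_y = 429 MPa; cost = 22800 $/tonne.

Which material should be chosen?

nickel superalloy

Screen on constraints: max service T ≥ 764 °C; σ_y ≥ 537 MPa; cost ≤ 56 $/kg. Survivors: tungsten, nickel superalloy.
After converting to SI:
  tungsten: E = 403.3 GPa, ρ = 19200 kg/m³
  nickel superalloy: E = 201.5 GPa, ρ = 8282 kg/m³
  nickel superalloy: M = 24.3 MN·m/kg
  tungsten: M = 21.0 MN·m/kg
Highest index: nickel superalloy.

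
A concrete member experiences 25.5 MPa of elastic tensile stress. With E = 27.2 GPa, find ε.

ε = σ/E = 25.5 / 27200 = 9.37×10⁻⁴.

9.37×10⁻⁴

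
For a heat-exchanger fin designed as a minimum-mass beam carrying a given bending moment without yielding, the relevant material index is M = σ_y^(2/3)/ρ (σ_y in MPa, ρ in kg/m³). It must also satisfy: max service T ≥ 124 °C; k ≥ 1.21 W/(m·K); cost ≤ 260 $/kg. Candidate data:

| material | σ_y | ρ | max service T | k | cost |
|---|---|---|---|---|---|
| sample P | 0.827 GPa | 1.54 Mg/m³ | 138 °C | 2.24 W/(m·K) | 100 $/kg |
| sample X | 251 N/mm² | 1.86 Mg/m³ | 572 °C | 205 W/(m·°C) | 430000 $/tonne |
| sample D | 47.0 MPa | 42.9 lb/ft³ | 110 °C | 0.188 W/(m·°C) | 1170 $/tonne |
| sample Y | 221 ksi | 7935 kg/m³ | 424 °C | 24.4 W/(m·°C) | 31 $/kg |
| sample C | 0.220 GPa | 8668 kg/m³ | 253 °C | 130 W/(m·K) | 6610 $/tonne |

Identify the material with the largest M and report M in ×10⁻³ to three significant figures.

Screen on constraints: max service T ≥ 124 °C; k ≥ 1.21 W/(m·K); cost ≤ 260 $/kg. Survivors: sample P, sample Y, sample C.
Normalizing units and computing the index:
  sample P: σ_y = 827.0 MPa, ρ = 1540 kg/m³
  sample Y: σ_y = 1524 MPa, ρ = 7935 kg/m³
  sample C: σ_y = 220.0 MPa, ρ = 8668 kg/m³
  sample P: M = 57.2×10⁻³
  sample Y: M = 16.7×10⁻³
  sample C: M = 4.20×10⁻³
Highest index: sample P.

sample P, M = 57.2×10⁻³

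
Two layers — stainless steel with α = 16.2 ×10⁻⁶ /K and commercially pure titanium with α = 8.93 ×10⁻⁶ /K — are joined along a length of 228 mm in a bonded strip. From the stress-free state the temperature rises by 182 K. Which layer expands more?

stainless steel

α(stainless steel) = 16.2×10⁻⁶/K vs α(commercially pure titanium) = 8.93×10⁻⁶/K.
Higher α expands more for the same ΔT: stainless steel.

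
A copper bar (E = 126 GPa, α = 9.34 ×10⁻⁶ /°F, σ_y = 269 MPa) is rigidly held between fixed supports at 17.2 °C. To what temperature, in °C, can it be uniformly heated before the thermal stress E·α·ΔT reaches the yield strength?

α = 9.34×10⁻⁶/°F × 9/5 = 16.8×10⁻⁶/K.
E·α·ΔT = 269.0 MPa ⇒ ΔT = 269.0 / (126.0×10³ × 16.8×10⁻⁶) = 127.0 K.
T = 17.2 + 127.0 = 144.2 °C.

144 °C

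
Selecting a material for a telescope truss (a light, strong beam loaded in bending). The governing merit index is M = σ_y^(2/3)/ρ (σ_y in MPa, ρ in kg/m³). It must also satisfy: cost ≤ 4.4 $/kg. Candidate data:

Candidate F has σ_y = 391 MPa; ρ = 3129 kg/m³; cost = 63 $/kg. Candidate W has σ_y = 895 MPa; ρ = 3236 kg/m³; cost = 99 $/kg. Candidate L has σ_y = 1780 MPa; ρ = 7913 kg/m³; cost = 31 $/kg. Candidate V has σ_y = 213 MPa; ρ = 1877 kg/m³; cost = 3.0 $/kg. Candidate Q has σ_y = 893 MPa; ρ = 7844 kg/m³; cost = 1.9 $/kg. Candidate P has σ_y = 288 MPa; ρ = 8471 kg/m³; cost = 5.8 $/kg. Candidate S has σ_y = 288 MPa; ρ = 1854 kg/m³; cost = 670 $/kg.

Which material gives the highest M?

candidate V

Screen on constraints: cost ≤ 4.4 $/kg. Survivors: candidate V, candidate Q.
Evaluate M for each candidate:
  candidate V: M = 19.0×10⁻³
  candidate Q: M = 11.8×10⁻³
Candidate V ranks first.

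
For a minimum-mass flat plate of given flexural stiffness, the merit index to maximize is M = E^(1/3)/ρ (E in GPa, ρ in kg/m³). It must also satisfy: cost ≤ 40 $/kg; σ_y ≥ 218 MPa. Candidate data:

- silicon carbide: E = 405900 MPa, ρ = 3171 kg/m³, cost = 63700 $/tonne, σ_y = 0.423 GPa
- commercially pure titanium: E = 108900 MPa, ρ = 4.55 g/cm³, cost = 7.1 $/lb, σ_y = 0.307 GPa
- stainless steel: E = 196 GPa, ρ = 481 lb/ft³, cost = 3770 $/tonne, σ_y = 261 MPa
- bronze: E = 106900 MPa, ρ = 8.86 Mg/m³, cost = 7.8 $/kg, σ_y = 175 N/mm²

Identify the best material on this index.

Screen on constraints: cost ≤ 40 $/kg; σ_y ≥ 218 MPa. Survivors: commercially pure titanium, stainless steel.
In SI units:
  commercially pure titanium: E = 108.9 GPa, ρ = 4550 kg/m³
  stainless steel: E = 196.0 GPa, ρ = 7705 kg/m³
  commercially pure titanium: M = 1.05×10⁻³
  stainless steel: M = 0.754×10⁻³
Commercially pure titanium ranks first.

commercially pure titanium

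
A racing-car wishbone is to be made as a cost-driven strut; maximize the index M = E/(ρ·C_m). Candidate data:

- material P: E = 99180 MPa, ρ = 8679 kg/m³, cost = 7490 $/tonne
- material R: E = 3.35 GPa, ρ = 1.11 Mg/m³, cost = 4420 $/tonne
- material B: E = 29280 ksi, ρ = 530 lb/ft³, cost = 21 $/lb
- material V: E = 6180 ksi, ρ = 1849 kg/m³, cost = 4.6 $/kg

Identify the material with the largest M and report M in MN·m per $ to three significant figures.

Convert each candidate to consistent units, then evaluate M:
  material P: E = 99.18 GPa, ρ = 8679 kg/m³, cost = 7.490 $/kg
  material R: E = 3.350 GPa, ρ = 1110 kg/m³, cost = 4.420 $/kg
  material B: E = 201.9 GPa, ρ = 8490 kg/m³, cost = 46.30 $/kg
  material V: E = 42.61 GPa, ρ = 1849 kg/m³, cost = 4.600 $/kg
  material V: M = 5.01 MN·m per $
  material P: M = 1.53 MN·m per $
  material R: M = 0.683 MN·m per $
  material B: M = 0.514 MN·m per $
Material V ranks first.

material V, M = 5.01 MN·m per $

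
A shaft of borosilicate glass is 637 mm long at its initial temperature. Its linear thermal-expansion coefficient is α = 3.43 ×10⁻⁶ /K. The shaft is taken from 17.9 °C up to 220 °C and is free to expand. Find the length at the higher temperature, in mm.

637.44 mm

ΔT = 220 − 17.9 = 202.1 K.
ΔL = α·L₀·ΔT = 3.43×10⁻⁶ × 637 mm × 202.1 K = 0.442 mm.
L = L₀ + ΔL = 637 + 0.442 = 637.44 mm.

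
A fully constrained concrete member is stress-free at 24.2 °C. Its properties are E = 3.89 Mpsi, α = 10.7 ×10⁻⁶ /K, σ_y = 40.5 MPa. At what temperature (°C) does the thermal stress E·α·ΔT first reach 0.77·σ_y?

E = 3.89 Mpsi = 26.82 GPa.
E·α·ΔT = 31.19 MPa ⇒ ΔT = 31.19 / (26.82×10³ × 10.7×10⁻⁶) = 108.7 K.
T = 24.2 + 108.7 = 132.9 °C.

133 °C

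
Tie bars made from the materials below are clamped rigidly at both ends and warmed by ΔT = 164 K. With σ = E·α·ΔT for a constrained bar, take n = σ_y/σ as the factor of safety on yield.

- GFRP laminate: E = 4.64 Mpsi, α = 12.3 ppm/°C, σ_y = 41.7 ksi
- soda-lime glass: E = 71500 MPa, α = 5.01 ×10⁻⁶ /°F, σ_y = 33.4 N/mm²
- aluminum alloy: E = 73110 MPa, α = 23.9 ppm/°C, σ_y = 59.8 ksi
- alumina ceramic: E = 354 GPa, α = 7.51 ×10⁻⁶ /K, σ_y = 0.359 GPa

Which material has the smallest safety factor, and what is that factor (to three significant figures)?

In consistent units (E in GPa, α in ×10⁻⁶/K, σ_y in MPa):
  GFRP laminate: E = 31.99, α = 12.3, σ_y = 287.5 → σ = 64.5 MPa, n = 4.46
  soda-lime glass: E = 71.50, α = 9.02, σ_y = 33.40 → σ = 106 MPa, n = 0.316
  aluminum alloy: E = 73.11, α = 23.9, σ_y = 412.3 → σ = 287 MPa, n = 1.44
  alumina ceramic: E = 354.0, α = 7.51, σ_y = 359.0 → σ = 436 MPa, n = 0.823
Soda-lime glass has the lowest safety factor, n = 0.316.

soda-lime glass, n = 0.316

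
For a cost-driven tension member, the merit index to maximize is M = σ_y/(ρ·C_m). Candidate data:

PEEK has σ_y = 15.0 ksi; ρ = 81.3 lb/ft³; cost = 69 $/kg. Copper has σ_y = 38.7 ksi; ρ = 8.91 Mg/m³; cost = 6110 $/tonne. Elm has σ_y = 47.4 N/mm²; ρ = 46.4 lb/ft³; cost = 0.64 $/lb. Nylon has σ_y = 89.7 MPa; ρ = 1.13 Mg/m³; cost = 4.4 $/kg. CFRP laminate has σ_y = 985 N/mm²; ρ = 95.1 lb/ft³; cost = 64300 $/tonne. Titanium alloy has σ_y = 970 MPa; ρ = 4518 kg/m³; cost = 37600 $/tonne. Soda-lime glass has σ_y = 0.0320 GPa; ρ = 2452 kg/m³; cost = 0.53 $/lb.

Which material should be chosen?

elm

Normalizing units and computing the index:
  PEEK: σ_y = 103.4 MPa, ρ = 1302 kg/m³, cost = 69.00 $/kg
  copper: σ_y = 266.8 MPa, ρ = 8910 kg/m³, cost = 6.110 $/kg
  elm: σ_y = 47.40 MPa, ρ = 743.3 kg/m³, cost = 1.411 $/kg
  nylon: σ_y = 89.70 MPa, ρ = 1130 kg/m³, cost = 4.400 $/kg
  CFRP laminate: σ_y = 985.0 MPa, ρ = 1523 kg/m³, cost = 64.30 $/kg
  titanium alloy: σ_y = 970.0 MPa, ρ = 4518 kg/m³, cost = 37.60 $/kg
  soda-lime glass: σ_y = 32.00 MPa, ρ = 2452 kg/m³, cost = 1.168 $/kg
  elm: M = 45.2 kN·m per $
  nylon: M = 18.0 kN·m per $
  soda-lime glass: M = 11.2 kN·m per $
  CFRP laminate: M = 10.1 kN·m per $
  titanium alloy: M = 5.71 kN·m per $
  copper: M = 4.90 kN·m per $
  PEEK: M = 1.15 kN·m per $
Highest index: elm.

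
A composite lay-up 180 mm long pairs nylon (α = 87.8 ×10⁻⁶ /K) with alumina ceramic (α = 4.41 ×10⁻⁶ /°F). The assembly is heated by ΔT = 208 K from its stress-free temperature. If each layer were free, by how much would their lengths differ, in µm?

alumina ceramic: α = 4.41×10⁻⁶/°F × 9/5 = 7.94×10⁻⁶/K.
Δα = |87.8 − 7.94|×10⁻⁶/K = 79.9×10⁻⁶/K.
ΔL_mismatch = Δα·L·ΔT = 79.9×10⁻⁶ × 180.0 mm × 208.0 K = 2990 µm.

2990 µm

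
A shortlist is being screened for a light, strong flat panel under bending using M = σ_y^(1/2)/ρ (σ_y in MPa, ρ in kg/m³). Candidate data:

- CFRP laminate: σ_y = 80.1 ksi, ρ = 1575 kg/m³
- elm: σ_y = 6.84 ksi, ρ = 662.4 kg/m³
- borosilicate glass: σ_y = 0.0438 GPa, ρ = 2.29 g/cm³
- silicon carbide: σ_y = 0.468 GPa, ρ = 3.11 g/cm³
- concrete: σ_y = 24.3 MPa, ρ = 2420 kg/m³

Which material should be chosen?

Convert each candidate to consistent units, then evaluate M:
  CFRP laminate: σ_y = 552.3 MPa, ρ = 1575 kg/m³
  elm: σ_y = 47.16 MPa, ρ = 662.4 kg/m³
  borosilicate glass: σ_y = 43.80 MPa, ρ = 2290 kg/m³
  silicon carbide: σ_y = 468.0 MPa, ρ = 3110 kg/m³
  concrete: σ_y = 24.30 MPa, ρ = 2420 kg/m³
  CFRP laminate: M = 14.9×10⁻³
  elm: M = 10.4×10⁻³
  silicon carbide: M = 6.96×10⁻³
  borosilicate glass: M = 2.89×10⁻³
  concrete: M = 2.04×10⁻³
The maximum is for CFRP laminate.

CFRP laminate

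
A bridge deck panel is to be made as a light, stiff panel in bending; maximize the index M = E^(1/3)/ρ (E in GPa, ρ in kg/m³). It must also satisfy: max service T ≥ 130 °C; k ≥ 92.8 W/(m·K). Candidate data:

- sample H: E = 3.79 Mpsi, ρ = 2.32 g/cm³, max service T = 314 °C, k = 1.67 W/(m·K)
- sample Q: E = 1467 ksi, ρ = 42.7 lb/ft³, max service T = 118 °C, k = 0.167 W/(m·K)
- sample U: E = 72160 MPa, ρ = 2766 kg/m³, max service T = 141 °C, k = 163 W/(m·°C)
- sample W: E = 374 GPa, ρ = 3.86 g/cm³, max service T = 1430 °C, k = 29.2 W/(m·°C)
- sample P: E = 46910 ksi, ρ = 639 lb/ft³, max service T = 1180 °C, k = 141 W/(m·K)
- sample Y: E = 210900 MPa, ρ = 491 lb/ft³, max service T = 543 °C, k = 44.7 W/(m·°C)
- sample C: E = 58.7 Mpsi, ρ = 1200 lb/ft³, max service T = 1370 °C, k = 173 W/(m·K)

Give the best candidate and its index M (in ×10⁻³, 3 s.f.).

Screen on constraints: max service T ≥ 130 °C; k ≥ 92.8 W/(m·K). Survivors: sample U, sample P, sample C.
Normalizing units and computing the index:
  sample U: E = 72.16 GPa, ρ = 2766 kg/m³
  sample P: E = 323.4 GPa, ρ = 10240 kg/m³
  sample C: E = 404.7 GPa, ρ = 19220 kg/m³
  sample U: M = 1.51×10⁻³
  sample P: M = 0.671×10⁻³
  sample C: M = 0.385×10⁻³
The maximum is for sample U.

sample U, M = 1.51×10⁻³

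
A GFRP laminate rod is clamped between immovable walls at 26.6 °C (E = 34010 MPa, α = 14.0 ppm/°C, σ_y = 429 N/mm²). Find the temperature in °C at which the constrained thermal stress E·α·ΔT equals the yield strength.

928 °C

E = 34010 MPa = 34.01 GPa.
σ_y = 429 N/mm² = 429.0 MPa.
E·α·ΔT = 429.0 MPa ⇒ ΔT = 429.0 / (34.01×10³ × 14.0×10⁻⁶) = 901.0 K.
T = 26.6 + 901.0 = 927.6 °C.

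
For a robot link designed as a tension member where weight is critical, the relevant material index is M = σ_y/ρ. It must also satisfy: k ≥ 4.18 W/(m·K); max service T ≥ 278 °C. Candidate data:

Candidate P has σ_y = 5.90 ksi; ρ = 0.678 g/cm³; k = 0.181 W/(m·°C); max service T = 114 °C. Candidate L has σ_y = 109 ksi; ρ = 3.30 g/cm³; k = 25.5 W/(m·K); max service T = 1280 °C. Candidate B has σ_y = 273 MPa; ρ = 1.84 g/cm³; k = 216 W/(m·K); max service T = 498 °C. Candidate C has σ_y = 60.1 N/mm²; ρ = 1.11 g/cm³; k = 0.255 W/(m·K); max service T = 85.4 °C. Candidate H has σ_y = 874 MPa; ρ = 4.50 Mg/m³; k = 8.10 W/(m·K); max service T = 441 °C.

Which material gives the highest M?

candidate L

Screen on constraints: k ≥ 4.18 W/(m·K); max service T ≥ 278 °C. Survivors: candidate L, candidate B, candidate H.
Putting every candidate on a common basis:
  candidate L: σ_y = 751.5 MPa, ρ = 3300 kg/m³
  candidate B: σ_y = 273.0 MPa, ρ = 1840 kg/m³
  candidate H: σ_y = 874.0 MPa, ρ = 4500 kg/m³
  candidate L: M = 228 kN·m/kg
  candidate H: M = 194 kN·m/kg
  candidate B: M = 148 kN·m/kg
Highest index: candidate L.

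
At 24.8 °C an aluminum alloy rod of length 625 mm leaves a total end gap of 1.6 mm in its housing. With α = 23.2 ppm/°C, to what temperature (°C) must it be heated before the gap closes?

135 °C

α·L₀·ΔT = 1.6 mm ⇒ ΔT = 1.6 / (23.2×10⁻⁶ × 625.0) = 110.3 K.
T = 24.8 + 110.3 = 135.1 °C.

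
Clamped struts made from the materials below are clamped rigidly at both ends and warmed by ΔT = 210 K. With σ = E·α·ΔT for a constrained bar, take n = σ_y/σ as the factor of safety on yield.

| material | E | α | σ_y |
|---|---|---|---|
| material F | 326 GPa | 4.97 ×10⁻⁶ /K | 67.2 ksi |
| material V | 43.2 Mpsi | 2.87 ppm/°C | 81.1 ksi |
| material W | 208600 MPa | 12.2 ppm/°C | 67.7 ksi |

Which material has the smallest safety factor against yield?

material W

With everything in SI (GPa, ×10⁻⁶/K, MPa):
  material F: E = 326.0, α = 4.97, σ_y = 463.3 → σ = 340 MPa, n = 1.36
  material V: E = 297.9, α = 2.87, σ_y = 559.2 → σ = 180 MPa, n = 3.11
  material W: E = 208.6, α = 12.2, σ_y = 466.8 → σ = 534 MPa, n = 0.873
Smallest n: material W with n = 0.873.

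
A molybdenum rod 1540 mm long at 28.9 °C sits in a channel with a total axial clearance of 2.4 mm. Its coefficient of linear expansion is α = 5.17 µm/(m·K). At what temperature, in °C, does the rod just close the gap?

α·L₀·ΔT = 2.4 mm ⇒ ΔT = 2.4 / (5.17×10⁻⁶ × 1540.0) = 301.4 K.
T = 28.9 + 301.4 = 330.3 °C.

330 °C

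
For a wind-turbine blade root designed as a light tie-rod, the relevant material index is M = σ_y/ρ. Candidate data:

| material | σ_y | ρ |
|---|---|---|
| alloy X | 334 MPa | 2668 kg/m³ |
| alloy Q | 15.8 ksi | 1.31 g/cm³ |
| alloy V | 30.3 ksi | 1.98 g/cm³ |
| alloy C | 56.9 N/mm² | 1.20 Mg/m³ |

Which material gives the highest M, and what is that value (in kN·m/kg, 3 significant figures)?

alloy X, M = 125 kN·m/kg

After converting to SI:
  alloy X: σ_y = 334.0 MPa, ρ = 2668 kg/m³
  alloy Q: σ_y = 108.9 MPa, ρ = 1310 kg/m³
  alloy V: σ_y = 208.9 MPa, ρ = 1980 kg/m³
  alloy C: σ_y = 56.90 MPa, ρ = 1200 kg/m³
  alloy X: M = 125 kN·m/kg
  alloy V: M = 106 kN·m/kg
  alloy Q: M = 83.2 kN·m/kg
  alloy C: M = 47.4 kN·m/kg
Alloy X ranks first.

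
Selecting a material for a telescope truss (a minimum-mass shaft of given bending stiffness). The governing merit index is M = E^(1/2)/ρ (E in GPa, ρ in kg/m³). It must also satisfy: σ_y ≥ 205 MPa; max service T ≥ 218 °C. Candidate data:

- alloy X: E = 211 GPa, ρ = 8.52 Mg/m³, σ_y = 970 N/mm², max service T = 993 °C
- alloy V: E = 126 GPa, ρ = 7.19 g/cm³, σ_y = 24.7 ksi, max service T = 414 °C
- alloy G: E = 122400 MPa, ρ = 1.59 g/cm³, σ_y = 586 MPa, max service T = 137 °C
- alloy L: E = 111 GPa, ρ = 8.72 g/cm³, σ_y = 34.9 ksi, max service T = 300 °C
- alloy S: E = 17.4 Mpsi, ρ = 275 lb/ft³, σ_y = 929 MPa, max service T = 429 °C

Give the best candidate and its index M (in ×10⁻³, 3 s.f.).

alloy S, M = 2.49×10⁻³

Screen on constraints: σ_y ≥ 205 MPa; max service T ≥ 218 °C. Survivors: alloy X, alloy L, alloy S.
Normalizing units and computing the index:
  alloy X: E = 211.0 GPa, ρ = 8520 kg/m³
  alloy L: E = 111.0 GPa, ρ = 8720 kg/m³
  alloy S: E = 120.0 GPa, ρ = 4405 kg/m³
  alloy S: M = 2.49×10⁻³
  alloy X: M = 1.70×10⁻³
  alloy L: M = 1.21×10⁻³
Alloy S ranks first.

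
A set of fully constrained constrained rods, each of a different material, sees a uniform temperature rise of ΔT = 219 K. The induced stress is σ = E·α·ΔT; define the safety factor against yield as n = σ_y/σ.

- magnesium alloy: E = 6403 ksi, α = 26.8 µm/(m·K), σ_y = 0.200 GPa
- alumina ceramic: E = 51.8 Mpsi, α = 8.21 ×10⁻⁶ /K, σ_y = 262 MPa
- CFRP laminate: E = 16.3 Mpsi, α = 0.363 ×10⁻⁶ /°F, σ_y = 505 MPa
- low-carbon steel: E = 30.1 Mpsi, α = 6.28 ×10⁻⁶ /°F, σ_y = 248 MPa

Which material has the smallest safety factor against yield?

alumina ceramic

In consistent units (E in GPa, α in ×10⁻⁶/K, σ_y in MPa):
  magnesium alloy: E = 44.15, α = 26.8, σ_y = 200.0 → σ = 259 MPa, n = 0.772
  alumina ceramic: E = 357.1, α = 8.21, σ_y = 262.0 → σ = 642 MPa, n = 0.408
  CFRP laminate: E = 112.4, α = 0.653, σ_y = 505.0 → σ = 16.1 MPa, n = 31.4
  low-carbon steel: E = 207.5, α = 11.3, σ_y = 248.0 → σ = 514 MPa, n = 0.483
Alumina ceramic has the lowest safety factor, n = 0.408.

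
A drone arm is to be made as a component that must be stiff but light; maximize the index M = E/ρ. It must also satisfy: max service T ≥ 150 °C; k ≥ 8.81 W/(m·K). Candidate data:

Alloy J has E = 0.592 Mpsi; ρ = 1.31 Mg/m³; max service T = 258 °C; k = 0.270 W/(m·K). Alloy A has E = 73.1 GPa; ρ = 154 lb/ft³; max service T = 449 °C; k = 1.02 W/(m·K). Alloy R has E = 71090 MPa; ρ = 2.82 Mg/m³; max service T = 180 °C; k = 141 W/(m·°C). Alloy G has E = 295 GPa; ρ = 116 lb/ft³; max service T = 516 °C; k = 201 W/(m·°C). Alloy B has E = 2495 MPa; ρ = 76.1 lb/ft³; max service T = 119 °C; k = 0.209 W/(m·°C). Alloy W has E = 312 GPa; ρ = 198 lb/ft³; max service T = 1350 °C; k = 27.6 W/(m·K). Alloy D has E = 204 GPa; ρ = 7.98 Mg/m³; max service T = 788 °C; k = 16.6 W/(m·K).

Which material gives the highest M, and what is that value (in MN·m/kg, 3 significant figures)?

alloy G, M = 159 MN·m/kg

Screen on constraints: max service T ≥ 150 °C; k ≥ 8.81 W/(m·K). Survivors: alloy R, alloy G, alloy W, alloy D.
After converting to SI:
  alloy R: E = 71.09 GPa, ρ = 2820 kg/m³
  alloy G: E = 295.0 GPa, ρ = 1858 kg/m³
  alloy W: E = 312.0 GPa, ρ = 3172 kg/m³
  alloy D: E = 204.0 GPa, ρ = 7980 kg/m³
  alloy G: M = 159 MN·m/kg
  alloy W: M = 98.4 MN·m/kg
  alloy D: M = 25.6 MN·m/kg
  alloy R: M = 25.2 MN·m/kg
Alloy G has the largest M.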